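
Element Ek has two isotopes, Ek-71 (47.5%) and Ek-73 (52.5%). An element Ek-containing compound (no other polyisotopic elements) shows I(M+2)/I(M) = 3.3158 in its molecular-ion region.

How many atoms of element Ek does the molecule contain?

3

For n independent Ek atoms, I(M+2)/I(M) = n · (abundance Ek-73) / (abundance Ek-71) = n · 0.525/0.475.
n = 3.3158 × 0.475/0.525 = 3.00 ≈ 3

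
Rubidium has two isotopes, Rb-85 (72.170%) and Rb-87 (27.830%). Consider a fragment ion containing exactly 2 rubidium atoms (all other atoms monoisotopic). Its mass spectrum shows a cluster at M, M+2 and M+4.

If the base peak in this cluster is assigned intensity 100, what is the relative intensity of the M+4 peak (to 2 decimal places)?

Term probabilities: M 0.5209, M+2 0.4017, M+4 0.0775. Base peak = M.
P(M) = C(2,0) × 0.72170^2 × 0.27830^0 = 1 × 0.52085089 × 1.0000 = 0.520851 (base)
P(M+4) = C(2,2) × 0.72170^0 × 0.27830^2 = 1 × 1.0000 × 0.07745089 = 0.077451
Relative intensity = 0.077451 / 0.520851 × 100 = 14.87

14.87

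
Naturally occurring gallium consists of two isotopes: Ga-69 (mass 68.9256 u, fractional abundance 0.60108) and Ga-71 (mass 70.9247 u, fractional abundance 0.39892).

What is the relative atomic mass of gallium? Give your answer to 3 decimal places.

Weight each isotope mass by its fractional abundance: 0.60108 × 68.9256 + 0.39892 × 70.9247
= 41.42980 + 28.29328 = 69.72308 u

69.723 u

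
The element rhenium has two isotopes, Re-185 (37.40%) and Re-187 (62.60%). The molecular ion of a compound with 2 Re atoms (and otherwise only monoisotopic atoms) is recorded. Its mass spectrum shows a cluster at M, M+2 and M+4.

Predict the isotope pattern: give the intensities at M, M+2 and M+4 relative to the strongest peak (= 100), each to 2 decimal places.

29.87 : 100.00 : 83.69

Expanding (0.3740 + 0.6260)^2:
P(M) = 0.3740^2 = 0.139876
P(M+2) = 2 × 0.3740^1 × 0.6260^1 = 0.468248
P(M+4) = 0.6260^2 = 0.391876
The M+2 peak is largest (0.468248); scaling to 100 gives 29.87 : 100.00 : 83.69.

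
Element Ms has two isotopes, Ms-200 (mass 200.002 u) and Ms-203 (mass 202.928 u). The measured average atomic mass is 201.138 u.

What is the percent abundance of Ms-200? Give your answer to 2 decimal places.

With x = fraction of Ms-200 (so Ms-203 is 1 − x):
200.002·x + 202.928·(1 − x) = 201.138
(200.002 − 202.928)·x = 201.138 − 202.928
x = -1.790 / -2.926 = 0.61176 → 61.18% Ms-200, 38.82% Ms-203.

61.18%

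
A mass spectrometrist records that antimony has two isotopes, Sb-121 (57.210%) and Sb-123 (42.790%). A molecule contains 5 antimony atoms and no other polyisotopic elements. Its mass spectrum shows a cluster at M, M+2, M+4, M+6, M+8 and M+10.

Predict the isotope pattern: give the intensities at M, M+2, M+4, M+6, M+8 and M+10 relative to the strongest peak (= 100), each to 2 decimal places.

Each Sb atom is independently Sb-121 (p = 0.57210) or Sb-123 (q = 0.42790); the cluster is the binomial expansion (p + q)^5.
P(M) = 0.57210^5 = 0.061286
P(M+2) = 5 × 0.57210^4 × 0.42790^1 = 0.229192
P(M+4) = 10 × 0.57210^3 × 0.42790^2 = 0.342847
P(M+6) = 10 × 0.57210^2 × 0.42790^3 = 0.256431
P(M+8) = 5 × 0.57210^1 × 0.42790^4 = 0.095898
P(M+10) = 0.42790^5 = 0.014345
The M+4 peak is largest (0.342847); scaling to 100 gives 17.88 : 66.85 : 100.00 : 74.79 : 27.97 : 4.18.

17.88 : 66.85 : 100.00 : 74.79 : 27.97 : 4.18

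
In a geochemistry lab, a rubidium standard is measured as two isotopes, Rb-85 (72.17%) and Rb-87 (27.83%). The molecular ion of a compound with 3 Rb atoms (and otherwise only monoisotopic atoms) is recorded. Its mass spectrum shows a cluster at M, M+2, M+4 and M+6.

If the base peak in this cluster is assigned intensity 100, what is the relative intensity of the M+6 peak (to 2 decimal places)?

(0.7217 + 0.2783)^3 gives M 0.3759, M+2 0.4349, M+4 0.1677, M+6 0.0216; the largest is M+2.
P(M+2) = C(3,1) × 0.7217^2 × 0.2783^1 = 3 × 0.52085089 × 0.2783 = 0.434858 (base)
P(M+6) = C(3,3) × 0.7217^0 × 0.2783^3 = 1 × 1.0000 × 0.02155458 = 0.021555
Relative intensity = 0.021555 / 0.434858 × 100 = 4.96

4.96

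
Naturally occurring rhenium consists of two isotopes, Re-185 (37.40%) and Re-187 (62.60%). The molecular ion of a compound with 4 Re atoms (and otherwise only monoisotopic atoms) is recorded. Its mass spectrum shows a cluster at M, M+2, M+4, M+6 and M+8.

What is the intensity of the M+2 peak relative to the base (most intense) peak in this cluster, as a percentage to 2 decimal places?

35.69%

Binomial terms of (0.3740 + 0.6260)^4: M 0.0196, M+2 0.1310, M+4 0.3289, M+6 0.3670, M+8 0.1536 → M+6 is the base peak.
P(M+6) = C(4,3) × 0.3740^1 × 0.6260^3 = 4 × 0.3740 × 0.24531438 = 0.366990 (base)
P(M+2) = C(4,1) × 0.3740^3 × 0.6260^1 = 4 × 0.05231362 × 0.6260 = 0.130993
Relative intensity = 0.130993 / 0.366990 × 100 = 35.69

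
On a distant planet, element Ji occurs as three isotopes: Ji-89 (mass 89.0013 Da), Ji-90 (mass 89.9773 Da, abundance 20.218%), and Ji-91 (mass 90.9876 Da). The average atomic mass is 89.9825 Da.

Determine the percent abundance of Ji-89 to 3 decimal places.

Let x and y be the fractions of Ji-89 and Ji-91. Then x + y = 1 − 0.20218 = 0.79782 and 89.0013x + 90.9876y = 89.9825 − 0.20218×89.9773 = 71.790889486.
Substituting: 89.0013x + 90.9876(0.79782 − x) = 71.790889486
(89.0013 − 90.9876)x = -0.800837546  ⇒  x = 0.40318, y = 0.39464
Ji-89: 40.318%, Ji-91: 39.464%.

40.318%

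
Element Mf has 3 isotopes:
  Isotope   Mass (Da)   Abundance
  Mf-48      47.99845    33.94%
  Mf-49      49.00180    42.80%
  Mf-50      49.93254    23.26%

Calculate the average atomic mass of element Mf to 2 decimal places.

48.88 Da

Average mass = Σ (abundance × isotope mass) = 0.3394 × 47.99845 + 0.4280 × 49.00180 + 0.2326 × 49.93254
= 16.290674 + 20.972770 + 11.614309 = 48.877753 Da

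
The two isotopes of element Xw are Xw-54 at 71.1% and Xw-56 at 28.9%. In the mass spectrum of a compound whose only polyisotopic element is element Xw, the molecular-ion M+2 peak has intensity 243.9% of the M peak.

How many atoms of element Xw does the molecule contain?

6

The M+2/M ratio from n Xw atoms is n · q/p = n · 0.289/0.711.
n = 2.439 × 0.711/0.289 = 6.00 ≈ 6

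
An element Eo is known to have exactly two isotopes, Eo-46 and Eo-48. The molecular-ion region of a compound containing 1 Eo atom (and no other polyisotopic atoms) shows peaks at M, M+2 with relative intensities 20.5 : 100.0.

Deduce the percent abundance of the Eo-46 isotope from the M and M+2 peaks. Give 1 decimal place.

17.0%

Write p for the Eo-46 fraction. I(M+2)/I(M) = [C(1,1)·p^0·(1−p)] / p^1 = 1·(1−p)/p = 100.0/20.5 = 4.8780
(1−p)/p = 4.8780/1 = 4.8780  ⇒  p = 1/(1 + 4.8780) = 0.1701
Eo-46: 17.0%, Eo-48: 83.0%.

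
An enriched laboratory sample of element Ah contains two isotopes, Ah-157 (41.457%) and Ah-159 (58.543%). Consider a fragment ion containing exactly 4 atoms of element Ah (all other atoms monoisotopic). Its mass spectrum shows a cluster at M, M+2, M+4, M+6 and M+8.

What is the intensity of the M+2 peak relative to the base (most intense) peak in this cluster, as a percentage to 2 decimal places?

Binomial terms of (0.41457 + 0.58543)^4: M 0.0295, M+2 0.1669, M+4 0.3534, M+6 0.3327, M+8 0.1175 → M+4 is the base peak.
P(M+4) = C(4,2) × 0.41457^2 × 0.58543^2 = 6 × 0.17186828 × 0.34272828 = 0.353425 (base)
P(M+2) = C(4,1) × 0.41457^3 × 0.58543^1 = 4 × 0.07125143 × 0.58543 = 0.166851
Relative intensity = 0.166851 / 0.353425 × 100 = 47.21

47.21%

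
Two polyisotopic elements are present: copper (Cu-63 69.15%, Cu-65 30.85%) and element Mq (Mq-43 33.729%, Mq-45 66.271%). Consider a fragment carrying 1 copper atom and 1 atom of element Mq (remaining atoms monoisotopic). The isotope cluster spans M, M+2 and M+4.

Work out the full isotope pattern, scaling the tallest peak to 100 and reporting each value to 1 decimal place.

41.5 : 100.0 : 36.4

Copper pattern (n=1): 0.6915 : 0.3085
Element Mq pattern (n=1): 0.33729 : 0.66271
Convolve the two distributions (both contribute in 2-u steps):
  M: 0.6915×0.33729 = 0.233236
  M+2: 0.6915×0.66271 + 0.3085×0.33729 = 0.562318
  M+4: 0.3085×0.66271 = 0.204446
Scale to base peak (0.562318) = 100: 41.5 : 100.0 : 36.4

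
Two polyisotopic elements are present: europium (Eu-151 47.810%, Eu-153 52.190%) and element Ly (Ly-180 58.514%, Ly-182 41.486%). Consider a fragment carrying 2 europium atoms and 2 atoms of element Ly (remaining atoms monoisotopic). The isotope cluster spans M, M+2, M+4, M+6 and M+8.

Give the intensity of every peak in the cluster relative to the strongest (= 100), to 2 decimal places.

20.88 : 75.18 : 100.00 : 58.19 : 12.50

Europium pattern (n=2): 0.22857961 : 0.49904078 : 0.27237961
Element Ly pattern (n=2): 0.34238882 : 0.48550236 : 0.17210882
Convolve the two distributions (both contribute in 2-u steps):
  M: 0.22857961×0.34238882 = 0.078263
  M+2: 0.22857961×0.48550236 + 0.49904078×0.34238882 = 0.281842
  M+4: 0.22857961×0.17210882 + 0.49904078×0.48550236 + 0.27237961×0.34238882 = 0.374886
  M+6: 0.49904078×0.17210882 + 0.27237961×0.48550236 = 0.218130
  M+8: 0.27237961×0.17210882 = 0.046879
Scale to base peak (0.374886) = 100: 20.88 : 75.18 : 100.00 : 58.19 : 12.50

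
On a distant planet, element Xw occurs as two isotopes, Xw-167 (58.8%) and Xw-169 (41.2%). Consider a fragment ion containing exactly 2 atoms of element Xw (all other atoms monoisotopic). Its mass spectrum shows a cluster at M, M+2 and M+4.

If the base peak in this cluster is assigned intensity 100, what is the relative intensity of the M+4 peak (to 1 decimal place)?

35.0

Term probabilities: M 0.3457, M+2 0.4845, M+4 0.1697. Base peak = M+2.
P(M+2) = C(2,1) × 0.588^1 × 0.412^1 = 2 × 0.5880 × 0.4120 = 0.484512 (base)
P(M+4) = C(2,2) × 0.588^0 × 0.412^2 = 1 × 1.0000 × 0.169744 = 0.169744
Relative intensity = 0.169744 / 0.484512 × 100 = 35.0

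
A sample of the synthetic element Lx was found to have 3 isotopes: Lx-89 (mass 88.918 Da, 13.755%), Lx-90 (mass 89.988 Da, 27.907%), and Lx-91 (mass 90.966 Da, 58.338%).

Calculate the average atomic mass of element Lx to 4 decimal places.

Weight each isotope mass by its fractional abundance: 0.13755 × 88.918 + 0.27907 × 89.988 + 0.58338 × 90.966
= 12.23067 + 25.11295 + 53.06775 = 90.41137 Da

90.4114 Da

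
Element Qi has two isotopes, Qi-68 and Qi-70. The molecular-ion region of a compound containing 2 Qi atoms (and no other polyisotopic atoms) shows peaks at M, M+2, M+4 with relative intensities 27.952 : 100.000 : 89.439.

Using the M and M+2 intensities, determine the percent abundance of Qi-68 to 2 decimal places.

Write p for the Qi-68 fraction. I(M+2)/I(M) = [C(2,1)·p^1·(1−p)] / p^2 = 2·(1−p)/p = 100.000/27.952 = 3.5776
(1−p)/p = 3.5776/2 = 1.7888  ⇒  p = 1/(1 + 1.7888) = 0.3586
Qi-68: 35.86%, Qi-70: 64.14%.

35.86%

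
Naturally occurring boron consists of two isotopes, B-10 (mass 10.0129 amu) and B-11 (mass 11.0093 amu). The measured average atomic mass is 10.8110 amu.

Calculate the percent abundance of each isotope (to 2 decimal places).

Let x be the fractional abundance of B-10; then B-11 has abundance 1 − x.
10.0129·x + 11.0093·(1 − x) = 10.8110
(10.0129 − 11.0093)·x = 10.8110 − 11.0093
x = -0.1983 / -0.9964 = 0.19902 → 19.90% B-10, 80.10% B-11.

B-10: 19.90%, B-11: 80.10%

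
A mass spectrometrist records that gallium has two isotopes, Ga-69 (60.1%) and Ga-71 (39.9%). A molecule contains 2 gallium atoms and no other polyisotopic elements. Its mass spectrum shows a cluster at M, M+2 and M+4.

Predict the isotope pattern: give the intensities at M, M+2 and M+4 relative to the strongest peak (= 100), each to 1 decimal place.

75.3 : 100.0 : 33.2

The 2 Ga atoms are independent, so intensities follow the terms of (0.601 + 0.399)^2.
P(M) = 0.601^2 = 0.361201
P(M+2) = 2 × 0.601^1 × 0.399^1 = 0.479598
P(M+4) = 0.399^2 = 0.159201
The M+2 peak is largest (0.479598); scaling to 100 gives 75.3 : 100.0 : 33.2.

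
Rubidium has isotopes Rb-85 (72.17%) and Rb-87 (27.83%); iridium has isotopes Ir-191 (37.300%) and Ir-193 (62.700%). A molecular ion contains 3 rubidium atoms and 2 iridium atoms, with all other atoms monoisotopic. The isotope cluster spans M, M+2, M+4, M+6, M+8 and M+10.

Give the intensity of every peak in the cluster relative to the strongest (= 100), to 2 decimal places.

13.96 : 63.10 : 100.00 : 67.39 : 20.29 : 2.26

Rubidium pattern (n=3): 0.37589809 : 0.43485841 : 0.16768892 : 0.02155458
Iridium pattern (n=2): 0.139129 : 0.467742 : 0.393129
Convolve the two distributions (both contribute in 2-u steps):
  M: 0.37589809×0.139129 = 0.052298
  M+2: 0.37589809×0.467742 + 0.43485841×0.139129 = 0.236325
  M+4: 0.37589809×0.393129 + 0.43485841×0.467742 + 0.16768892×0.139129 = 0.374508
  M+6: 0.43485841×0.393129 + 0.16768892×0.467742 + 0.02155458×0.139129 = 0.252389
  M+8: 0.16768892×0.393129 + 0.02155458×0.467742 = 0.076005
  M+10: 0.02155458×0.393129 = 0.008474
Scale to base peak (0.374508) = 100: 13.96 : 63.10 : 100.00 : 67.39 : 20.29 : 2.26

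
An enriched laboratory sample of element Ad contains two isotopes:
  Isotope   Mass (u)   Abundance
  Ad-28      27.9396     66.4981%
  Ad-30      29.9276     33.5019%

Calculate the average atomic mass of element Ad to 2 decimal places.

Average mass = Σ (abundance × isotope mass) = 0.664981 × 27.9396 + 0.335019 × 29.9276
= 18.57930 + 10.02631 = 28.60561 u

28.61 u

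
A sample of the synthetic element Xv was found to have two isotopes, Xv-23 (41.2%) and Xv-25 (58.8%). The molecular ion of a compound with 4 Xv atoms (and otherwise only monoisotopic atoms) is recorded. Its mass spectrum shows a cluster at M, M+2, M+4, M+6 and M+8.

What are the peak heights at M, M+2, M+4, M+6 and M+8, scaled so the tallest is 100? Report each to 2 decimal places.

8.18 : 46.71 : 100.00 : 95.15 : 33.95

Expanding (0.412 + 0.588)^4:
P(M) = 0.412^4 = 0.028813
P(M+2) = 4 × 0.412^3 × 0.588^1 = 0.164486
P(M+4) = 6 × 0.412^2 × 0.588^2 = 0.352128
P(M+6) = 4 × 0.412^1 × 0.588^3 = 0.335034
P(M+8) = 0.588^4 = 0.119539
The M+4 peak is largest (0.352128); scaling to 100 gives 8.18 : 46.71 : 100.00 : 95.15 : 33.95.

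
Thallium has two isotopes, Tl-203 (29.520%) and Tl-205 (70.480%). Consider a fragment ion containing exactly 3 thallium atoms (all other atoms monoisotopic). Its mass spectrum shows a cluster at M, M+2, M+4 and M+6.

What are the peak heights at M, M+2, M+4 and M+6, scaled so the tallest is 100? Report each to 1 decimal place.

Each Tl atom is independently Tl-203 (p = 0.29520) or Tl-205 (q = 0.70480); the cluster is the binomial expansion (p + q)^3.
P(M) = 0.29520^3 = 0.025725
P(M+2) = 3 × 0.29520^2 × 0.70480^1 = 0.184255
P(M+4) = 3 × 0.29520^1 × 0.70480^2 = 0.439916
P(M+6) = 0.70480^3 = 0.350104
The M+4 peak is largest (0.439916); scaling to 100 gives 5.8 : 41.9 : 100.0 : 79.6.

5.8 : 41.9 : 100.0 : 79.6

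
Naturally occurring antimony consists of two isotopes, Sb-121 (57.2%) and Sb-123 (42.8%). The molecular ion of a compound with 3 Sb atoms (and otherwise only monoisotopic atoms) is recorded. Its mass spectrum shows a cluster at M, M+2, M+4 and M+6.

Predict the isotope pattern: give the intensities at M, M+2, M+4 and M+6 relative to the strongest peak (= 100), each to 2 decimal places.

The 3 Sb atoms are independent, so intensities follow the terms of (0.572 + 0.428)^3.
P(M) = 0.572^3 = 0.187149
P(M+2) = 3 × 0.572^2 × 0.428^1 = 0.420104
P(M+4) = 3 × 0.572^1 × 0.428^2 = 0.314344
P(M+6) = 0.428^3 = 0.078403
The M+2 peak is largest (0.420104); scaling to 100 gives 44.55 : 100.00 : 74.83 : 18.66.

44.55 : 100.00 : 74.83 : 18.66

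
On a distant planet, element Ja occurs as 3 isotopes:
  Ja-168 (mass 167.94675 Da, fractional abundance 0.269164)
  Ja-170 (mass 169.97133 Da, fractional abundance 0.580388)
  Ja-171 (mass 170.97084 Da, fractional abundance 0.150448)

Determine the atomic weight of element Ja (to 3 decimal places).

169.577 Da

Ar = Σ fᵢ·mᵢ = 0.269164 × 167.94675 + 0.580388 × 169.97133 + 0.150448 × 170.97084
= 45.205219 + 98.649320 + 25.722221 = 169.576760 Da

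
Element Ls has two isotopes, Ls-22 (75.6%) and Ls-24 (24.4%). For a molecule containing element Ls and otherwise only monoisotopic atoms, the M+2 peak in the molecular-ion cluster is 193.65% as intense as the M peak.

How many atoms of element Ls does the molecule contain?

6

With n Ls atoms, P(M+2)/P(M) = C(n,1)·p^(n−1)q / p^n = n·q/p = n · 0.244/0.756.
n = 1.9365 × 0.756/0.244 = 6.00 ≈ 6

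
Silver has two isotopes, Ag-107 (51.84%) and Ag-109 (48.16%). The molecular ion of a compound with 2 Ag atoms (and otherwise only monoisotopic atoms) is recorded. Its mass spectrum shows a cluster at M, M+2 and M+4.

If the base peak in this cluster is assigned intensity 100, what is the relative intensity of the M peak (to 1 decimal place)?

53.8

Term probabilities: M 0.2687, M+2 0.4993, M+4 0.2319. Base peak = M+2.
P(M+2) = C(2,1) × 0.5184^1 × 0.4816^1 = 2 × 0.5184 × 0.4816 = 0.499323 (base)
P(M) = C(2,0) × 0.5184^2 × 0.4816^0 = 1 × 0.26873856 × 1.0000 = 0.268739
Relative intensity = 0.268739 / 0.499323 × 100 = 53.8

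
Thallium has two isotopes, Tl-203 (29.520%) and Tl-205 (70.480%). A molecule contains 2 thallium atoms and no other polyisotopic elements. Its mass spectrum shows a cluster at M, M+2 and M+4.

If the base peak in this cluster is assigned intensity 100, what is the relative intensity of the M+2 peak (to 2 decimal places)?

(0.29520 + 0.70480)^2 gives M 0.0871, M+2 0.4161, M+4 0.4967; the largest is M+4.
P(M+4) = C(2,2) × 0.29520^0 × 0.70480^2 = 1 × 1.0000 × 0.49674304 = 0.496743 (base)
P(M+2) = C(2,1) × 0.29520^1 × 0.70480^1 = 2 × 0.2952 × 0.7048 = 0.416114
Relative intensity = 0.416114 / 0.496743 × 100 = 83.77

83.77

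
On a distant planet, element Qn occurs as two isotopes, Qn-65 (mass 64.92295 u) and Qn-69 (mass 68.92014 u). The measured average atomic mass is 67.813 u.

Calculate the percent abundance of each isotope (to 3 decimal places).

Qn-65: 27.698%, Qn-69: 72.302%

With x = fraction of Qn-65 (so Qn-69 is 1 − x):
64.92295·x + 68.92014·(1 − x) = 67.813
(64.92295 − 68.92014)·x = 67.813 − 68.92014
x = -1.10714 / -3.99719 = 0.27698 → 27.698% Qn-65, 72.302% Qn-69.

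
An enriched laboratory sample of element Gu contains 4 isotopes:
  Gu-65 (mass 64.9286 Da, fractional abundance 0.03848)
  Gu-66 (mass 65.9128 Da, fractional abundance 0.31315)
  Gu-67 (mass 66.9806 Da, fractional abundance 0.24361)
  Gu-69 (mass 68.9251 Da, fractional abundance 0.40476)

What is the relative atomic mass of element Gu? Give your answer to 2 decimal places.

Weight each isotope mass by its fractional abundance: 0.03848 × 64.9286 + 0.31315 × 65.9128 + 0.24361 × 66.9806 + 0.40476 × 68.9251
= 2.49845 + 20.64059 + 16.31714 + 27.89812 = 67.35430 Da

67.35 Da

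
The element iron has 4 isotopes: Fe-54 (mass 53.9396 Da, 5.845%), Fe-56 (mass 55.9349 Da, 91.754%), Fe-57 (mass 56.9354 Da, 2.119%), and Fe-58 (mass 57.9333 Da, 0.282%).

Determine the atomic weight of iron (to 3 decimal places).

55.845 Da

Ar = Σ fᵢ·mᵢ = 0.05845 × 53.9396 + 0.91754 × 55.9349 + 0.02119 × 56.9354 + 0.00282 × 57.9333
= 3.15277 + 51.32251 + 1.20646 + 0.16337 = 55.84511 Da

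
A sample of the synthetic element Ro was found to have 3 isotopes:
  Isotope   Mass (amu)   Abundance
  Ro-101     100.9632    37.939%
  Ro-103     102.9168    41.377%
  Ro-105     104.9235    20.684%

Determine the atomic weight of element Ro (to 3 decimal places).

102.591 amu

Average mass = Σ (abundance × isotope mass) = 0.37939 × 100.9632 + 0.41377 × 102.9168 + 0.20684 × 104.9235
= 38.30443 + 42.58388 + 21.70238 = 102.59069 amu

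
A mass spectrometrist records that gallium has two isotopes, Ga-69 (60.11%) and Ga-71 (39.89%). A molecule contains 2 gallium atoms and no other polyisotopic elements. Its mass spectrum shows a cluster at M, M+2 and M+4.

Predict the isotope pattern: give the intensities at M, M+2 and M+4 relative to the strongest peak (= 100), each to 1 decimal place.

Each Ga atom is independently Ga-69 (p = 0.6011) or Ga-71 (q = 0.3989); the cluster is the binomial expansion (p + q)^2.
P(M) = 0.6011^2 = 0.361321
P(M+2) = 2 × 0.6011^1 × 0.3989^1 = 0.479558
P(M+4) = 0.3989^2 = 0.159121
The M+2 peak is largest (0.479558); scaling to 100 gives 75.3 : 100.0 : 33.2.

75.3 : 100.0 : 33.2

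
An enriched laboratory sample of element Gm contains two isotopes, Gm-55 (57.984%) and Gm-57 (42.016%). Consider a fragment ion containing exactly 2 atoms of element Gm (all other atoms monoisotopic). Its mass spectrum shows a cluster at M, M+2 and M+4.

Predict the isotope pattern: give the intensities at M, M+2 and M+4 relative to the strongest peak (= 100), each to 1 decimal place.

69.0 : 100.0 : 36.2

Expanding (0.57984 + 0.42016)^2:
P(M) = 0.57984^2 = 0.336214
P(M+2) = 2 × 0.57984^1 × 0.42016^1 = 0.487251
P(M+4) = 0.42016^2 = 0.176534
The M+2 peak is largest (0.487251); scaling to 100 gives 69.0 : 100.0 : 36.2.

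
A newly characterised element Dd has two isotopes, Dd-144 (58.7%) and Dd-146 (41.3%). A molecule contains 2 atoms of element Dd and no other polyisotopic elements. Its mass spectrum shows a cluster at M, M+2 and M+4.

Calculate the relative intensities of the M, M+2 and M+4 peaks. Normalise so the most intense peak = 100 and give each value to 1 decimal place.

71.1 : 100.0 : 35.2

Each Dd atom is independently Dd-144 (p = 0.587) or Dd-146 (q = 0.413); the cluster is the binomial expansion (p + q)^2.
P(M) = 0.587^2 = 0.344569
P(M+2) = 2 × 0.587^1 × 0.413^1 = 0.484862
P(M+4) = 0.413^2 = 0.170569
The M+2 peak is largest (0.484862); scaling to 100 gives 71.1 : 100.0 : 35.2.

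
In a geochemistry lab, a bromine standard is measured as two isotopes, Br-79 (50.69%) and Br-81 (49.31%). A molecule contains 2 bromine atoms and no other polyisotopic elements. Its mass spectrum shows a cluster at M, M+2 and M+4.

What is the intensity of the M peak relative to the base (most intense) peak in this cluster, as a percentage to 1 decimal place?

51.4%

(0.5069 + 0.4931)^2 gives M 0.2569, M+2 0.4999, M+4 0.2431; the largest is M+2.
P(M+2) = C(2,1) × 0.5069^1 × 0.4931^1 = 2 × 0.5069 × 0.4931 = 0.499905 (base)
P(M) = C(2,0) × 0.5069^2 × 0.4931^0 = 1 × 0.25694761 × 1.0000 = 0.256948
Relative intensity = 0.256948 / 0.499905 × 100 = 51.4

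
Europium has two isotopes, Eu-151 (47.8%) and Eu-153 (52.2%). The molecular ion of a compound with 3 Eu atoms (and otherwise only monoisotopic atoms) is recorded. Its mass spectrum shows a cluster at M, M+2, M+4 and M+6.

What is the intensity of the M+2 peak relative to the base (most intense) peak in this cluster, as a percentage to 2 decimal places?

Term probabilities: M 0.1092, M+2 0.3578, M+4 0.3907, M+6 0.1422. Base peak = M+4.
P(M+4) = C(3,2) × 0.478^1 × 0.522^2 = 3 × 0.4780 × 0.272484 = 0.390742 (base)
P(M+2) = C(3,1) × 0.478^2 × 0.522^1 = 3 × 0.228484 × 0.5220 = 0.357806
Relative intensity = 0.357806 / 0.390742 × 100 = 91.57

91.57%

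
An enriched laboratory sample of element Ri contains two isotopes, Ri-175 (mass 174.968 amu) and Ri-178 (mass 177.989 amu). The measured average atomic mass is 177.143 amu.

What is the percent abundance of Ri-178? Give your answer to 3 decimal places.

Writing the weighted mean with unknown fraction x of Ri-175:
174.968·x + 177.989·(1 − x) = 177.143
(174.968 − 177.989)·x = 177.143 − 177.989
x = -0.846 / -3.021 = 0.28004 → 28.004% Ri-175, 71.996% Ri-178.

71.996%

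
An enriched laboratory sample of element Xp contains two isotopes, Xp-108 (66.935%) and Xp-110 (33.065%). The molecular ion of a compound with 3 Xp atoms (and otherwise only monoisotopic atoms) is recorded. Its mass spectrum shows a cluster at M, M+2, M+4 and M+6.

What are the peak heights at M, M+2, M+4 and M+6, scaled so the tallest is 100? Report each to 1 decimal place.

67.5 : 100.0 : 49.4 : 8.1

Each Xp atom is independently Xp-108 (p = 0.66935) or Xp-110 (q = 0.33065); the cluster is the binomial expansion (p + q)^3.
P(M) = 0.66935^3 = 0.299888
P(M+2) = 3 × 0.66935^2 × 0.33065^1 = 0.444423
P(M+4) = 3 × 0.66935^1 × 0.33065^2 = 0.219539
P(M+6) = 0.33065^3 = 0.036150
The M+2 peak is largest (0.444423); scaling to 100 gives 67.5 : 100.0 : 49.4 : 8.1.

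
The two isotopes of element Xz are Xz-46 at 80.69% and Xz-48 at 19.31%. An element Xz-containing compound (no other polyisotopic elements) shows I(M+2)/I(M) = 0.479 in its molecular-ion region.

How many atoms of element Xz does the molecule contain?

For n independent Xz atoms, I(M+2)/I(M) = n · (abundance Xz-48) / (abundance Xz-46) = n · 0.1931/0.8069.
n = 0.479 × 0.8069/0.1931 = 2.00 ≈ 2

2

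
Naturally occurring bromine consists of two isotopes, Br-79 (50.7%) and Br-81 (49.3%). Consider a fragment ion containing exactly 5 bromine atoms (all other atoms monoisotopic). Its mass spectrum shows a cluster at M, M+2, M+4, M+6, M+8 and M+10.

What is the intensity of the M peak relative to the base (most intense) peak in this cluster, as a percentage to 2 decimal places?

10.58%

(0.507 + 0.493)^5 gives M 0.0335, M+2 0.1629, M+4 0.3168, M+6 0.3080, M+8 0.1497, M+10 0.0291; the largest is M+4.
P(M+4) = C(5,2) × 0.507^3 × 0.493^2 = 10 × 0.13032384 × 0.243049 = 0.316751 (base)
P(M) = C(5,0) × 0.507^5 × 0.493^0 = 1 × 0.03349961 × 1.0000 = 0.033500
Relative intensity = 0.033500 / 0.316751 × 100 = 10.58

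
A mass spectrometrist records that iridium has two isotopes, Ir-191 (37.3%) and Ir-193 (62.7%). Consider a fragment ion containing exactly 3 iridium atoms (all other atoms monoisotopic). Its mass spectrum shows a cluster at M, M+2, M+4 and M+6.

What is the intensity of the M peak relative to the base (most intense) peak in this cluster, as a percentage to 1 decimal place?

Term probabilities: M 0.0519, M+2 0.2617, M+4 0.4399, M+6 0.2465. Base peak = M+4.
P(M+4) = C(3,2) × 0.373^1 × 0.627^2 = 3 × 0.3730 × 0.393129 = 0.439911 (base)
P(M) = C(3,0) × 0.373^3 × 0.627^0 = 1 × 0.05189512 × 1.0000 = 0.051895
Relative intensity = 0.051895 / 0.439911 × 100 = 11.8

11.8%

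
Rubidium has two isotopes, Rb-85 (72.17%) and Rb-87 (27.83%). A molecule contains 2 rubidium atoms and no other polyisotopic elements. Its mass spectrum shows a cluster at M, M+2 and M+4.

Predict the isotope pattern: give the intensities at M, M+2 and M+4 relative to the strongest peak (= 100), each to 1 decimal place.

Each Rb atom is independently Rb-85 (p = 0.7217) or Rb-87 (q = 0.2783); the cluster is the binomial expansion (p + q)^2.
P(M) = 0.7217^2 = 0.520851
P(M+2) = 2 × 0.7217^1 × 0.2783^1 = 0.401698
P(M+4) = 0.2783^2 = 0.077451
The M peak is largest (0.520851); scaling to 100 gives 100.0 : 77.1 : 14.9.

100.0 : 77.1 : 14.9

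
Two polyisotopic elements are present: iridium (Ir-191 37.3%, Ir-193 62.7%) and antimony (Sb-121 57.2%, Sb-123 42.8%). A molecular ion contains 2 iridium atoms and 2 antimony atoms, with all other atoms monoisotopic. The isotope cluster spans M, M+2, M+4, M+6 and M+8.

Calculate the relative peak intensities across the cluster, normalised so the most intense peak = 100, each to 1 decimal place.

11.9 : 57.7 : 100.0 : 72.6 : 18.8

Iridium pattern (n=2): 0.139129 : 0.467742 : 0.393129
Antimony pattern (n=2): 0.327184 : 0.489632 : 0.183184
Convolve the two distributions (both contribute in 2-u steps):
  M: 0.139129×0.327184 = 0.045521
  M+2: 0.139129×0.489632 + 0.467742×0.327184 = 0.221160
  M+4: 0.139129×0.183184 + 0.467742×0.489632 + 0.393129×0.327184 = 0.383133
  M+6: 0.467742×0.183184 + 0.393129×0.489632 = 0.278171
  M+8: 0.393129×0.183184 = 0.072015
Scale to base peak (0.383133) = 100: 11.9 : 57.7 : 100.0 : 72.6 : 18.8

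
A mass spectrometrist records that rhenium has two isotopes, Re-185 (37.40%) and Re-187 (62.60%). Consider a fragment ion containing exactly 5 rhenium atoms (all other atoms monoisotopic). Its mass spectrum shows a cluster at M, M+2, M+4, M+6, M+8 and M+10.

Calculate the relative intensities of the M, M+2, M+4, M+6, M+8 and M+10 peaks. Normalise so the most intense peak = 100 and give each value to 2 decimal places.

Each Re atom is independently Re-185 (p = 0.3740) or Re-187 (q = 0.6260); the cluster is the binomial expansion (p + q)^5.
P(M) = 0.3740^5 = 0.007317
P(M+2) = 5 × 0.3740^4 × 0.6260^1 = 0.061239
P(M+4) = 10 × 0.3740^3 × 0.6260^2 = 0.205005
P(M+6) = 10 × 0.3740^2 × 0.6260^3 = 0.343136
P(M+8) = 5 × 0.3740^1 × 0.6260^4 = 0.287170
P(M+10) = 0.6260^5 = 0.096133
The M+6 peak is largest (0.343136); scaling to 100 gives 2.13 : 17.85 : 59.74 : 100.00 : 83.69 : 28.02.

2.13 : 17.85 : 59.74 : 100.00 : 83.69 : 28.02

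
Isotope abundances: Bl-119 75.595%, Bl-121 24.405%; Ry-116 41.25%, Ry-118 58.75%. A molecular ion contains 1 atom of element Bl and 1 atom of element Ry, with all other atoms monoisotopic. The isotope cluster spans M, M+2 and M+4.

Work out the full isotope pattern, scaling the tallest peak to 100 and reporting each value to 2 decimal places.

57.24 : 100.00 : 26.32

Element Bl pattern (n=1): 0.75595 : 0.24405
Element Ry pattern (n=1): 0.4125 : 0.5875
Convolve the two distributions (both contribute in 2-u steps):
  M: 0.75595×0.4125 = 0.311829
  M+2: 0.75595×0.5875 + 0.24405×0.4125 = 0.544791
  M+4: 0.24405×0.5875 = 0.143379
Scale to base peak (0.544791) = 100: 57.24 : 100.00 : 26.32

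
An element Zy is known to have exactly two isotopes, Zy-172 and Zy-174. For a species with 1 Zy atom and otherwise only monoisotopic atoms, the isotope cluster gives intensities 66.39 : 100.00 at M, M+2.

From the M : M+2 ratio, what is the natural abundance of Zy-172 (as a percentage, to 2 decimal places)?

Write p for the Zy-172 fraction. I(M+2)/I(M) = [C(1,1)·p^0·(1−p)] / p^1 = 1·(1−p)/p = 100.00/66.39 = 1.5063
(1−p)/p = 1.5063/1 = 1.5063  ⇒  p = 1/(1 + 1.5063) = 0.3990
Zy-172: 39.90%, Zy-174: 60.10%.

39.90%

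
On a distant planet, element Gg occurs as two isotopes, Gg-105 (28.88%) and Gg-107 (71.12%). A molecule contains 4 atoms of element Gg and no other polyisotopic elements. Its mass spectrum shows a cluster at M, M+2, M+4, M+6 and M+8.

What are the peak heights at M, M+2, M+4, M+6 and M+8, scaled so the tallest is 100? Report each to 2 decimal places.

1.67 : 16.49 : 60.91 : 100.00 : 61.57

The 4 Gg atoms are independent, so intensities follow the terms of (0.2888 + 0.7112)^4.
P(M) = 0.2888^4 = 0.006956
P(M+2) = 4 × 0.2888^3 × 0.7112^1 = 0.068524
P(M+4) = 6 × 0.2888^2 × 0.7112^2 = 0.253122
P(M+6) = 4 × 0.2888^1 × 0.7112^3 = 0.415559
P(M+8) = 0.7112^4 = 0.255839
The M+6 peak is largest (0.415559); scaling to 100 gives 1.67 : 16.49 : 60.91 : 100.00 : 61.57.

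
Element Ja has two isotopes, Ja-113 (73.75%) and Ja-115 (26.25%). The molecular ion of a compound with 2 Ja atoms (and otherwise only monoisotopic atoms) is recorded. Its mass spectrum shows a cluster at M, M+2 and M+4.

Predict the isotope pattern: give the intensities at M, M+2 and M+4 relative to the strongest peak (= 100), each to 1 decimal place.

Expanding (0.7375 + 0.2625)^2:
P(M) = 0.7375^2 = 0.543906
P(M+2) = 2 × 0.7375^1 × 0.2625^1 = 0.387187
P(M+4) = 0.2625^2 = 0.068906
The M peak is largest (0.543906); scaling to 100 gives 100.0 : 71.2 : 12.7.

100.0 : 71.2 : 12.7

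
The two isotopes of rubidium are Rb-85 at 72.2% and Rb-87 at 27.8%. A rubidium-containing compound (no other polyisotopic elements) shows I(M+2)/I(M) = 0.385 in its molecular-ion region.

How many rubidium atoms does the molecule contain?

1

With n Rb atoms, P(M+2)/P(M) = C(n,1)·p^(n−1)q / p^n = n·q/p = n · 0.278/0.722.
n = 0.385 × 0.722/0.278 = 1.00 ≈ 1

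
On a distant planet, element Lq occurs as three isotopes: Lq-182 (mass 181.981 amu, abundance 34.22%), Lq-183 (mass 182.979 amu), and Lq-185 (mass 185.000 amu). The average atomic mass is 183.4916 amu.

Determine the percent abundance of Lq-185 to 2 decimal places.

Let x and y be the fractions of Lq-183 and Lq-185. Then x + y = 1 − 0.3422 = 0.6578 and 182.979x + 185.000y = 183.4916 − 0.3422×181.981 = 121.2177018.
Substituting: 182.979x + 185.000(0.6578 − x) = 121.2177018
(182.979 − 185.000)x = -0.4752982  ⇒  x = 0.23518, y = 0.42262
Lq-183: 23.52%, Lq-185: 42.26%.

42.26%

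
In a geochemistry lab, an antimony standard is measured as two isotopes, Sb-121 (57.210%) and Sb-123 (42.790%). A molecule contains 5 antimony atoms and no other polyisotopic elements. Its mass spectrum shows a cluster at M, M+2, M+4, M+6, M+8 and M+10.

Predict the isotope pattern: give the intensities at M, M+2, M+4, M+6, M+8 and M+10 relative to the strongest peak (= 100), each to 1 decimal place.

17.9 : 66.8 : 100.0 : 74.8 : 28.0 : 4.2

The 5 Sb atoms are independent, so intensities follow the terms of (0.57210 + 0.42790)^5.
P(M) = 0.57210^5 = 0.061286
P(M+2) = 5 × 0.57210^4 × 0.42790^1 = 0.229192
P(M+4) = 10 × 0.57210^3 × 0.42790^2 = 0.342847
P(M+6) = 10 × 0.57210^2 × 0.42790^3 = 0.256431
P(M+8) = 5 × 0.57210^1 × 0.42790^4 = 0.095898
P(M+10) = 0.42790^5 = 0.014345
The M+4 peak is largest (0.342847); scaling to 100 gives 17.9 : 66.8 : 100.0 : 74.8 : 28.0 : 4.2.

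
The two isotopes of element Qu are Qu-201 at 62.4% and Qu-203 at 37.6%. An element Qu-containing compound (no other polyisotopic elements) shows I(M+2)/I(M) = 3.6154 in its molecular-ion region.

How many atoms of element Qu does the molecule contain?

For n independent Qu atoms, I(M+2)/I(M) = n · (abundance Qu-203) / (abundance Qu-201) = n · 0.376/0.624.
n = 3.6154 × 0.624/0.376 = 6.00 ≈ 6

6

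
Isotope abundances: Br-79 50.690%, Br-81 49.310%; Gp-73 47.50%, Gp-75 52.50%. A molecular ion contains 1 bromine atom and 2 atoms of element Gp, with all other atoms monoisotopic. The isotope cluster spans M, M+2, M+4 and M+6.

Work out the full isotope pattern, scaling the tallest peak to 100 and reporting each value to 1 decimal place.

29.7 : 94.4 : 100.0 : 35.2

Bromine pattern (n=1): 0.5069 : 0.4931
Element Gp pattern (n=2): 0.225625 : 0.49875 : 0.275625
Convolve the two distributions (both contribute in 2-u steps):
  M: 0.5069×0.225625 = 0.114369
  M+2: 0.5069×0.49875 + 0.4931×0.225625 = 0.364072
  M+4: 0.5069×0.275625 + 0.4931×0.49875 = 0.385648
  M+6: 0.4931×0.275625 = 0.135911
Scale to base peak (0.385648) = 100: 29.7 : 94.4 : 100.0 : 35.2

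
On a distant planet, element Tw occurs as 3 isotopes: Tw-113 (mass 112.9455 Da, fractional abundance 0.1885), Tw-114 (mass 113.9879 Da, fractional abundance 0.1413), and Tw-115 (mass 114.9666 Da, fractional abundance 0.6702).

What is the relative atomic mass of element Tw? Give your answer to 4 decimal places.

114.4473 Da

Ar = Σ fᵢ·mᵢ = 0.1885 × 112.9455 + 0.1413 × 113.9879 + 0.6702 × 114.9666
= 21.29023 + 16.10649 + 77.05062 = 114.44734 Da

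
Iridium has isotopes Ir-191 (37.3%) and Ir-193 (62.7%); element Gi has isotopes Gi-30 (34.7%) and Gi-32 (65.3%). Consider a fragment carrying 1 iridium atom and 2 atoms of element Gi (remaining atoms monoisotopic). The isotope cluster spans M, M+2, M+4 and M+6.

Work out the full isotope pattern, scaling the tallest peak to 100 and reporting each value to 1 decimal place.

10.1 : 55.2 : 100.0 : 60.3

Iridium pattern (n=1): 0.3730 : 0.6270
Element Gi pattern (n=2): 0.120409 : 0.453182 : 0.426409
Convolve the two distributions (both contribute in 2-u steps):
  M: 0.3730×0.120409 = 0.044913
  M+2: 0.3730×0.453182 + 0.6270×0.120409 = 0.244533
  M+4: 0.3730×0.426409 + 0.6270×0.453182 = 0.443196
  M+6: 0.6270×0.426409 = 0.267358
Scale to base peak (0.443196) = 100: 10.1 : 55.2 : 100.0 : 60.3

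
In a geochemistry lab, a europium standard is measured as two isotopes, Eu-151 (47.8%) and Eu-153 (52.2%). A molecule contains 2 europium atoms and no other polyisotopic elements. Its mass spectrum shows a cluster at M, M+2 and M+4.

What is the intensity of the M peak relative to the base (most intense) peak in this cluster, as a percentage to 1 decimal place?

45.8%

(0.478 + 0.522)^2 gives M 0.2285, M+2 0.4990, M+4 0.2725; the largest is M+2.
P(M+2) = C(2,1) × 0.478^1 × 0.522^1 = 2 × 0.4780 × 0.5220 = 0.499032 (base)
P(M) = C(2,0) × 0.478^2 × 0.522^0 = 1 × 0.228484 × 1.0000 = 0.228484
Relative intensity = 0.228484 / 0.499032 × 100 = 45.8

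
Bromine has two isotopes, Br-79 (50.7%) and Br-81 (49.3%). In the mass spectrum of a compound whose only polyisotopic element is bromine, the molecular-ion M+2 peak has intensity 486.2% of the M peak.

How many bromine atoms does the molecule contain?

5

The M+2/M ratio from n Br atoms is n · q/p = n · 0.493/0.507.
n = 4.862 × 0.507/0.493 = 5.00 ≈ 5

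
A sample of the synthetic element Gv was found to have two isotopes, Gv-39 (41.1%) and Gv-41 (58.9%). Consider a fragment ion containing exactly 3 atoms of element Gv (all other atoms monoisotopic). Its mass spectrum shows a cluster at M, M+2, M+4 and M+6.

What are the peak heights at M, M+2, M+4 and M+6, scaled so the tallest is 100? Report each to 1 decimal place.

Expanding (0.411 + 0.589)^3:
P(M) = 0.411^3 = 0.069427
P(M+2) = 3 × 0.411^2 × 0.589^1 = 0.298483
P(M+4) = 3 × 0.411^1 × 0.589^2 = 0.427754
P(M+6) = 0.589^3 = 0.204336
The M+4 peak is largest (0.427754); scaling to 100 gives 16.2 : 69.8 : 100.0 : 47.8.

16.2 : 69.8 : 100.0 : 47.8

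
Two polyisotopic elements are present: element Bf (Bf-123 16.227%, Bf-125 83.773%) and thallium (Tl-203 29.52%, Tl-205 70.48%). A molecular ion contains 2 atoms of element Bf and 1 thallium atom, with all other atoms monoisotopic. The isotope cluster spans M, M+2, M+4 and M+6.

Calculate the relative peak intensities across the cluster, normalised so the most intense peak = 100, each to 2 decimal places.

Element Bf pattern (n=2): 0.02633155 : 0.27187689 : 0.70179155
Thallium pattern (n=1): 0.2952 : 0.7048
Convolve the two distributions (both contribute in 2-u steps):
  M: 0.02633155×0.2952 = 0.007773
  M+2: 0.02633155×0.7048 + 0.27187689×0.2952 = 0.098817
  M+4: 0.27187689×0.7048 + 0.70179155×0.2952 = 0.398788
  M+6: 0.70179155×0.7048 = 0.494623
Scale to base peak (0.494623) = 100: 1.57 : 19.98 : 80.62 : 100.00

1.57 : 19.98 : 80.62 : 100.00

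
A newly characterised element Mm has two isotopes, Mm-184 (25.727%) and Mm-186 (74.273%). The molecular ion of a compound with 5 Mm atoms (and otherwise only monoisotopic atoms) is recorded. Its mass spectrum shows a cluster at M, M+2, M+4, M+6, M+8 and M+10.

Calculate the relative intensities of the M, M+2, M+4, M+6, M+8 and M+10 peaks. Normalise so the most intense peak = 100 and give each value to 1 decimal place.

The 5 Mm atoms are independent, so intensities follow the terms of (0.25727 + 0.74273)^5.
P(M) = 0.25727^5 = 0.001127
P(M+2) = 5 × 0.25727^4 × 0.74273^1 = 0.016269
P(M+4) = 10 × 0.25727^3 × 0.74273^2 = 0.093935
P(M+6) = 10 × 0.25727^2 × 0.74273^3 = 0.271188
P(M+8) = 5 × 0.25727^1 × 0.74273^4 = 0.391456
P(M+10) = 0.74273^5 = 0.226024
The M+8 peak is largest (0.391456); scaling to 100 gives 0.3 : 4.2 : 24.0 : 69.3 : 100.0 : 57.7.

0.3 : 4.2 : 24.0 : 69.3 : 100.0 : 57.7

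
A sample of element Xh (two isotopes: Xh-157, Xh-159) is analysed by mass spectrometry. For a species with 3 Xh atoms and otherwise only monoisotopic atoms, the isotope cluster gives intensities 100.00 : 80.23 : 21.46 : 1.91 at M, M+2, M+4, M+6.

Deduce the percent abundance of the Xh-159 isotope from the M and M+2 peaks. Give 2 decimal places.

Let p = fractional abundance of Xh-157. I(M+2)/I(M) = [C(3,1)·p^2·(1−p)] / p^3 = 3·(1−p)/p = 80.23/100.00 = 0.8023
(1−p)/p = 0.8023/3 = 0.2674  ⇒  p = 1/(1 + 0.2674) = 0.7890
Xh-157: 78.90%, Xh-159: 21.10%.

21.10%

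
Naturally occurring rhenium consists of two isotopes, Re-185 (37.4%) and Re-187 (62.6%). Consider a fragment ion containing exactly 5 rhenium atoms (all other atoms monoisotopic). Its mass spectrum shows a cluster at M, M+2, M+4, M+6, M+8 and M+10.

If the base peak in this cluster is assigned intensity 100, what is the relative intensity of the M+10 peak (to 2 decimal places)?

Binomial terms of (0.374 + 0.626)^5: M 0.0073, M+2 0.0612, M+4 0.2050, M+6 0.3431, M+8 0.2872, M+10 0.0961 → M+6 is the base peak.
P(M+6) = C(5,3) × 0.374^2 × 0.626^3 = 10 × 0.139876 × 0.24531438 = 0.343136 (base)
P(M+10) = C(5,5) × 0.374^0 × 0.626^5 = 1 × 1.0000 × 0.09613282 = 0.096133
Relative intensity = 0.096133 / 0.343136 × 100 = 28.02

28.02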